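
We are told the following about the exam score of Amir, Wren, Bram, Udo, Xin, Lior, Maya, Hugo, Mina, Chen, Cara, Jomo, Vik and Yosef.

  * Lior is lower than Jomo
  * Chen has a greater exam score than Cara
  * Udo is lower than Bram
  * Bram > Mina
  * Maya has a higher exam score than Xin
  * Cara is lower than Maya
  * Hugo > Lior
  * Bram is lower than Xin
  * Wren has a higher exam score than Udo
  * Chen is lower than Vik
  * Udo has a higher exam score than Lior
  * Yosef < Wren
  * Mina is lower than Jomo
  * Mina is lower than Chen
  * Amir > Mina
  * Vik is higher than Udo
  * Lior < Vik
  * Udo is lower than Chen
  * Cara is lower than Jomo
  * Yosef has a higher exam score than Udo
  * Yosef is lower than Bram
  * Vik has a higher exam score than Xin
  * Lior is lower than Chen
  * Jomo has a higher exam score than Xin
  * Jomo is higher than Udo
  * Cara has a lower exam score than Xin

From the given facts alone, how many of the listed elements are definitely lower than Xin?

The elements the relations force below Xin are Lior, Mina, Udo, Cara, Yosef, Bram — no chain reaches any other.
That is 6.

6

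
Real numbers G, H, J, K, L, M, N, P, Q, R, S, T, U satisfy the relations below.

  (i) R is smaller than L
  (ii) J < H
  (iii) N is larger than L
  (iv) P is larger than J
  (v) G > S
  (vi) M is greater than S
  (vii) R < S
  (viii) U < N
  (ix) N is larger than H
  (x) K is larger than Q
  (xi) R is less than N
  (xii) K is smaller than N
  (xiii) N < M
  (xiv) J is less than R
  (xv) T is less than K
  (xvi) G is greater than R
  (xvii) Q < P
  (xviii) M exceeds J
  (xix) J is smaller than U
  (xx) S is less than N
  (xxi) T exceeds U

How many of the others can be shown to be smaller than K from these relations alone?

Directly below K: Q, T.
One step further: U (3 so far).
One step further: J (4 so far).
No other element is forced below K by the given relations, so the count is 4.

4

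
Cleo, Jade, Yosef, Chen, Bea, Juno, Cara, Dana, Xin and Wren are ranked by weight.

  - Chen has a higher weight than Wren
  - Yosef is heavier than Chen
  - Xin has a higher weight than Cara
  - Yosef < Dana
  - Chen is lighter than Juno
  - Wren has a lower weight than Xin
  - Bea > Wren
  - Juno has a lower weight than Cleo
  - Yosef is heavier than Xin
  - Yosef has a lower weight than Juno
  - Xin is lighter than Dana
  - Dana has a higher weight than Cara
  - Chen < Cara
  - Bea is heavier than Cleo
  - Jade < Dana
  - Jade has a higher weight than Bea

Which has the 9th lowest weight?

Jade

The consecutive relations fix a unique order: Wren < Chen < Cara < Xin < Yosef < Juno < Cleo < Bea < Jade < Dana.
The 9th smallest is Jade.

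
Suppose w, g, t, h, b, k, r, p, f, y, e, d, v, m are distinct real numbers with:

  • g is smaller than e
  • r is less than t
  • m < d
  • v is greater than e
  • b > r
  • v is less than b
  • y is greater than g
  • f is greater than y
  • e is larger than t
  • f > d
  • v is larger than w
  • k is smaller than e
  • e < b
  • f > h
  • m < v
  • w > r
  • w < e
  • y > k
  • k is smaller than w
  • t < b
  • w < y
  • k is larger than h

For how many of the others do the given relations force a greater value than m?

From m the given relations immediately reach v, d.
From those, b, f — 4 in total.
No other element is forced above m by the given relations, so the count is 4.

4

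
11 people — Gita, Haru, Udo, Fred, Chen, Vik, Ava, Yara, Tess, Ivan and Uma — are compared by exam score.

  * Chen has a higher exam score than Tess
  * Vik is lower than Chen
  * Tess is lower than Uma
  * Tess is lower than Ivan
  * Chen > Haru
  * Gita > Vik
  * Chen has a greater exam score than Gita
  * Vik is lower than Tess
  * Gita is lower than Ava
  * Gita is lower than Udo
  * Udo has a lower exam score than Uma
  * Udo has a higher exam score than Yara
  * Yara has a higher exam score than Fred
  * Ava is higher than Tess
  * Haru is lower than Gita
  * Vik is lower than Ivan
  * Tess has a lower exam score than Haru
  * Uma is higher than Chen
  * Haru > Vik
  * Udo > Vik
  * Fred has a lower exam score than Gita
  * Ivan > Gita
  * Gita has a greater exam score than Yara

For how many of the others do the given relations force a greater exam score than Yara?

The elements the relations force above Yara are Gita, Udo, Ivan, Ava, Chen, Uma — no chain reaches any other.
That is 6.

6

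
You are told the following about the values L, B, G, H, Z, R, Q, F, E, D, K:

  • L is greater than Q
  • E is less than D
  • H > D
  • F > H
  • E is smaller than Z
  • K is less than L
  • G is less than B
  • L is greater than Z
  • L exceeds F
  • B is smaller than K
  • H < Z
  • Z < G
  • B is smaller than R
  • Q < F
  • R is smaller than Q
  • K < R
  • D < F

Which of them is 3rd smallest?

H

Piecing the relations together gives one ordering: E < D < H < Z < G < B < K < R < Q < F < L.
The 3rd smallest is H.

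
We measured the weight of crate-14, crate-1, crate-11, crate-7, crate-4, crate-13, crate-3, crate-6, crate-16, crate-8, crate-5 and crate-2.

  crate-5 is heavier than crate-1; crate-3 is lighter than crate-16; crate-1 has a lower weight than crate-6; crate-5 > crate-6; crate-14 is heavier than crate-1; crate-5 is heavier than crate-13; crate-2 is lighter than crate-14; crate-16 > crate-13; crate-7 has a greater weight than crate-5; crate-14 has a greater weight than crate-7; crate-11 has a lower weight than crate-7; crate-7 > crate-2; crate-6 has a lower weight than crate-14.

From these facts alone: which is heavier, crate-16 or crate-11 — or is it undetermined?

undetermined

Following every chain through crate-16: below crate-16 we get crate-13, crate-3.
crate-11 is not reached, and no chain runs the other way from crate-11 to crate-16.
So the given relations leave the order of crate-16 and crate-11 undetermined.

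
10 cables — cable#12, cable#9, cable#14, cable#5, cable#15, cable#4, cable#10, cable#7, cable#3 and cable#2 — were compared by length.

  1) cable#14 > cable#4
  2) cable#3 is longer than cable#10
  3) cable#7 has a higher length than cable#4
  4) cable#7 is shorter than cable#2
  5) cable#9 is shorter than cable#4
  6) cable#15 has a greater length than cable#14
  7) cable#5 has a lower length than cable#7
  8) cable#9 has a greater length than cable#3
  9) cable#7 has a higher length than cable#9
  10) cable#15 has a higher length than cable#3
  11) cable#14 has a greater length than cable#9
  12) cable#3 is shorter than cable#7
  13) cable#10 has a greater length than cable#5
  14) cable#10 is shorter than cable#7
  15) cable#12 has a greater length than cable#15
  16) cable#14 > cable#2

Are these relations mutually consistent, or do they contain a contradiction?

consistent

The single ordering cable#5 < cable#10 < cable#3 < cable#9 < cable#4 < cable#7 < cable#2 < cable#14 < cable#15 < cable#12 satisfies every listed relation, so no contradiction arises.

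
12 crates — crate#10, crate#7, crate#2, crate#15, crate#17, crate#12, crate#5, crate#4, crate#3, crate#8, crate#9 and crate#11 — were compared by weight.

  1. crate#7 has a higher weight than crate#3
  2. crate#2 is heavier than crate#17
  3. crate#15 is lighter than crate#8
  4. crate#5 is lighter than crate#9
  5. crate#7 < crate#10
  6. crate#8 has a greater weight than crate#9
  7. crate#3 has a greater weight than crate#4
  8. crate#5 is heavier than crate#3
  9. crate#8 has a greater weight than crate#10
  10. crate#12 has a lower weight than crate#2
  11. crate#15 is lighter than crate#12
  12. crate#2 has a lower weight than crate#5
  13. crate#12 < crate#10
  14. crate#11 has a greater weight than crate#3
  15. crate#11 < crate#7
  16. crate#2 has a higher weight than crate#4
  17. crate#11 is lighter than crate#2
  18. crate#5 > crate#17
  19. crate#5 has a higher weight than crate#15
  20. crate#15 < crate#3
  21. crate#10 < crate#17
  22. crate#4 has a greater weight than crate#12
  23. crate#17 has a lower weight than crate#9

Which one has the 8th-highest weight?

Chaining the given pairs: crate#15 < crate#12 < crate#4 < crate#3 < crate#11 < crate#7 < crate#10 < crate#17 < crate#2 < crate#5 < crate#9 < crate#8.
Counting 8 from the largest end gives crate#11.

crate#11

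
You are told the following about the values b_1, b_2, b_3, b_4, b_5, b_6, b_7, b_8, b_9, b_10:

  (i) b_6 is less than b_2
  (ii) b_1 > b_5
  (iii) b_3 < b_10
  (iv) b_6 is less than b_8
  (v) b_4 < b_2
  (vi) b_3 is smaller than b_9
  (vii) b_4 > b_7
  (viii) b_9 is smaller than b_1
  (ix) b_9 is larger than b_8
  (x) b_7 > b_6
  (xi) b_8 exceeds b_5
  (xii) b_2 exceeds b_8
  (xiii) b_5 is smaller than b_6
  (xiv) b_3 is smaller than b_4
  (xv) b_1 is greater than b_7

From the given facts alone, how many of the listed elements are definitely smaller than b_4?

4

From b_4 the given relations immediately reach b_3, b_7.
From those, b_6 — 3 in total.
From those, b_5 — 4 in total.
Nothing else is reachable below b_4; 4 in all.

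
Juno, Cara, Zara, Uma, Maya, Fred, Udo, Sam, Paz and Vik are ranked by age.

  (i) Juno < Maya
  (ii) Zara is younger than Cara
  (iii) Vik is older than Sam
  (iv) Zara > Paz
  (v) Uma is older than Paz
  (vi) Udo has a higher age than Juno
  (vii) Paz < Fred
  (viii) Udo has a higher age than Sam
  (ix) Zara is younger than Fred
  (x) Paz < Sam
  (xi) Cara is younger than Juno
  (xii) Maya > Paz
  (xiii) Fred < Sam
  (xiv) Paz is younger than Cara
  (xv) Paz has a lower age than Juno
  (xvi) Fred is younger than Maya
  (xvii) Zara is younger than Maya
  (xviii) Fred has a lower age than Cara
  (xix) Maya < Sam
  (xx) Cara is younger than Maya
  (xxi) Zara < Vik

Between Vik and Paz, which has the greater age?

Vik

Paz < Zara < Fred < Cara < Juno < Maya < Sam < Vik, by transitivity through Zara, Fred, Cara, Juno, Maya, Sam.
So Paz < Vik; Vik is the older of the two.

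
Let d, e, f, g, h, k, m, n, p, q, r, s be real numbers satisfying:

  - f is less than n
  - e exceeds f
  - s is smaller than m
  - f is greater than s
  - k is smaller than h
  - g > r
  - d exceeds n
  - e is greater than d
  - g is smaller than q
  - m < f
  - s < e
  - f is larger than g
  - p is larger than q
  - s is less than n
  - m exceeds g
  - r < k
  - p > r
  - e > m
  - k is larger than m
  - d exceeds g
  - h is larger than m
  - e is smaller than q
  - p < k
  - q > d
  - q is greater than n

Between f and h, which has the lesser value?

f < n and n < d give f < d.
With d < e: f < n < d < e.
With e < q: f < n < d < e < q.
With q < p: f < n < d < e < q < p.
Then p < k extends the chain to k.
With k < h: f < n < d < e < q < p < k < h.
So f < h; f is the smaller of the two.

f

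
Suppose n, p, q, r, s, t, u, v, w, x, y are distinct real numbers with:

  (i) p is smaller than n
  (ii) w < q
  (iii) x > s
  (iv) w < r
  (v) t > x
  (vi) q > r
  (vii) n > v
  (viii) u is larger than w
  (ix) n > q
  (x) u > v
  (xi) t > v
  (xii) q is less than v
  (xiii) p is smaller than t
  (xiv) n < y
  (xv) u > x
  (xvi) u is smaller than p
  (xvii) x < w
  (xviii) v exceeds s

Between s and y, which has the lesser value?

s

s < x and x < w give s < w.
With w < r: s < x < w < r.
With r < q: s < x < w < r < q.
With q < v: s < x < w < r < q < v.
Then v < u extends the chain to u.
Then u < p extends the chain to p.
Then p < n extends the chain to n.
Then n < y extends the chain to y.
So s < y; s is the smaller of the two.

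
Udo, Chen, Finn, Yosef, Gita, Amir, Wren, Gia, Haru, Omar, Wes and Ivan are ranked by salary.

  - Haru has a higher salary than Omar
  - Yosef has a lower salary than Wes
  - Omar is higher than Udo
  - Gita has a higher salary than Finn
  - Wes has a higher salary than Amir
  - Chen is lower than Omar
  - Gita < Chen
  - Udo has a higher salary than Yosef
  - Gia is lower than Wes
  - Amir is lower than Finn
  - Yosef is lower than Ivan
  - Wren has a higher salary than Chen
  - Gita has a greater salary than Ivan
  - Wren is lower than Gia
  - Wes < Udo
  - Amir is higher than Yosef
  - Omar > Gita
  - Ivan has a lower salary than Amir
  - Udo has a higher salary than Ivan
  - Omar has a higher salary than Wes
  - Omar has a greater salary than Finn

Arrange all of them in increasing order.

Yosef < Ivan < Amir < Finn < Gita < Chen < Wren < Gia < Wes < Udo < Omar < Haru

Nothing is placed below Yosef, so it is least; from there Yosef < Ivan; Ivan < Amir; Amir < Finn; Finn < Gita; Gita < Chen; Chen < Wren; Wren < Gia; Gia < Wes; Wes < Udo; Udo < Omar; Omar < Haru, each given directly.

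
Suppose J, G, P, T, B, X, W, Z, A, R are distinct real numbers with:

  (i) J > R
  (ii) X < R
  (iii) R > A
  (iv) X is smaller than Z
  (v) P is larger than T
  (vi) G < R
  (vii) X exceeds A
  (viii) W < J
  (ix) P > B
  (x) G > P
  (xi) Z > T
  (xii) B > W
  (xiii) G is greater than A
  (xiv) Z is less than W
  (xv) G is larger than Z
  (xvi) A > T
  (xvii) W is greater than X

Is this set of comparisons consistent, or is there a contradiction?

The single ordering T < A < X < Z < W < B < P < G < R < J satisfies every listed relation, so no contradiction arises.

consistent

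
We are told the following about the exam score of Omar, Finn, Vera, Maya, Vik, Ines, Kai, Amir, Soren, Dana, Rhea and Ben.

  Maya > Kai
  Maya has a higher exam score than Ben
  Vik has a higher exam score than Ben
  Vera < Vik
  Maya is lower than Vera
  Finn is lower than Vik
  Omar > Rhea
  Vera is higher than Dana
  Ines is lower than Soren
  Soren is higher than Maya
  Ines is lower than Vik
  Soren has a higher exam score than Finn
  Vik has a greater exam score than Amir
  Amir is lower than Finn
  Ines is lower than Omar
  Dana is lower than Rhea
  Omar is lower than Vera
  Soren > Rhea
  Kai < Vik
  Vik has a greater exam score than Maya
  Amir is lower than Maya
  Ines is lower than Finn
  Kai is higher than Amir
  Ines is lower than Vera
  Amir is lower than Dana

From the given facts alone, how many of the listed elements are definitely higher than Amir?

From Amir the given relations immediately reach Finn, Dana, Kai, Maya, Vik.
From those, Rhea, Vera, Soren — 8 in total.
From those, Omar — 9 in total.
Nothing else is reachable above Amir; 9 in all.

9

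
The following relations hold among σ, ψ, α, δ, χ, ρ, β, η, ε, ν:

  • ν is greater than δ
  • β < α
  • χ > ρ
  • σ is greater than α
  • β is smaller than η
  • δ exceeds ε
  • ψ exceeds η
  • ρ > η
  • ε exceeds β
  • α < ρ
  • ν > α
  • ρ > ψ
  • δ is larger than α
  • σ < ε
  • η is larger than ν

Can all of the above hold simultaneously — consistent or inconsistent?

Every relation is compatible with β < α < σ < ε < δ < ν < η < ψ < ρ < χ; the set is consistent.

consistent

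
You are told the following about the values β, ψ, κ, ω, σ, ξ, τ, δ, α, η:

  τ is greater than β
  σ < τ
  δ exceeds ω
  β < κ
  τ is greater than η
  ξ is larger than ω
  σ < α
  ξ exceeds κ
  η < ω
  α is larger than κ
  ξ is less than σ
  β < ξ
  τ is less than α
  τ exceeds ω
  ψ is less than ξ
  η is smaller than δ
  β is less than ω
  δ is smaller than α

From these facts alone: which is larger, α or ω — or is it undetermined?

ω < ξ < σ < τ < α, by transitivity through ξ, σ, τ.
So α is larger.

α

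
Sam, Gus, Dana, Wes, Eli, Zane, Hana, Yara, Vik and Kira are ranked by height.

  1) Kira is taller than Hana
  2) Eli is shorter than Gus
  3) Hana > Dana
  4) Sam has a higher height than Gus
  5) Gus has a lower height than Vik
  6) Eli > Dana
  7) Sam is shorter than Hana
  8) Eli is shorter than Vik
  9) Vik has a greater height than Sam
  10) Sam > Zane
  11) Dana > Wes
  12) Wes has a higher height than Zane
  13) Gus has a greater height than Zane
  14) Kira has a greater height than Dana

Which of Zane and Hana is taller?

Zane < Wes < Dana < Eli < Gus < Sam < Hana, by transitivity through Wes, Dana, Eli, Gus, Sam.
So Zane < Hana; Hana is the taller of the two.

Hana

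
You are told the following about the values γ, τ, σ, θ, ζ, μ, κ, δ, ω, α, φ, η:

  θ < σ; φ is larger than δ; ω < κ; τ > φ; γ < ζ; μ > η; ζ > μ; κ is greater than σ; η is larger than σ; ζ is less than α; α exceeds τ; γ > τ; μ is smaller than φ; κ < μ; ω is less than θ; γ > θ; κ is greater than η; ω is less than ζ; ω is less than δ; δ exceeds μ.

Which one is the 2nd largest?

Piecing the relations together gives one ordering: ω < θ < σ < η < κ < μ < δ < φ < τ < γ < ζ < α.
The 2nd largest is ζ.

ζ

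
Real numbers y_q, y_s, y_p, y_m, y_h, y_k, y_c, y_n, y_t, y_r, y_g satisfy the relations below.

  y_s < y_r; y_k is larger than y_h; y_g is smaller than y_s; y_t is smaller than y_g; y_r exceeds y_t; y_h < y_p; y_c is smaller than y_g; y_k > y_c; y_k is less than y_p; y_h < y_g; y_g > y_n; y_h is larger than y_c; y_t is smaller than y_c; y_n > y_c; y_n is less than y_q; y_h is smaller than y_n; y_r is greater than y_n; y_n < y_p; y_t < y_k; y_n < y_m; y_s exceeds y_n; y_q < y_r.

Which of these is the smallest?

y_t

Chaining upward from y_t: directly above it, y_c, y_k, y_g, y_r; then y_h, y_n, y_s, y_p; then y_q, y_m.
That covers every other element, and nothing is given below y_t, so y_t is the smallest.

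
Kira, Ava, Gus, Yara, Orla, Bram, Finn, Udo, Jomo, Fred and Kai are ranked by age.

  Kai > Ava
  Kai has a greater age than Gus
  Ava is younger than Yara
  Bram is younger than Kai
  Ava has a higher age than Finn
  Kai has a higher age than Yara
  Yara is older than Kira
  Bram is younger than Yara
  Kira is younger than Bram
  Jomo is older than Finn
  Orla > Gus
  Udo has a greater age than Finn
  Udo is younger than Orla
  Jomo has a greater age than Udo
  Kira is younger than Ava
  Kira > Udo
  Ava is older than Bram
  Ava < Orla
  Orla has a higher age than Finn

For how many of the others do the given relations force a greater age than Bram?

4

The elements the relations force above Bram are Ava, Yara, Kai, Orla — no chain reaches any other.
That is 4.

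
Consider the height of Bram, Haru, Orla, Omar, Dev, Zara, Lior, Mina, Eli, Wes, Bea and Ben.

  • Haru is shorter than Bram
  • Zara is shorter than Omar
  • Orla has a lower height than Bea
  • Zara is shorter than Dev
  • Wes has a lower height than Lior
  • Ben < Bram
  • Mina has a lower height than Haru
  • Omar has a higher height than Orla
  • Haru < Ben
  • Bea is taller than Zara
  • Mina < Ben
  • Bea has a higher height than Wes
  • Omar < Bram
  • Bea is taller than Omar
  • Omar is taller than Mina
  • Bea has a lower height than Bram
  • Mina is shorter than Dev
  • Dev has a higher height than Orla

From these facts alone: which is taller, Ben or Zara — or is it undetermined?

Following every chain through Zara: above Zara we get Omar, Dev, Bea, Bram.
Ben is not reached, and no chain runs the other way from Ben to Zara.
So the given relations leave the order of Zara and Ben undetermined.

undetermined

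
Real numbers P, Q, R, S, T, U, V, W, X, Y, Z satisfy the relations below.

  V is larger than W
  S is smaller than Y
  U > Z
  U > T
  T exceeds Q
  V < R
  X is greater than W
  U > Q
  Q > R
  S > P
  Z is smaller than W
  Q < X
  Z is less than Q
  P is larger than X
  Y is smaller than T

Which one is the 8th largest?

Piecing the relations together gives one ordering: Z < W < V < R < Q < X < P < S < Y < T < U.
Counting 8 from the largest end gives R.

R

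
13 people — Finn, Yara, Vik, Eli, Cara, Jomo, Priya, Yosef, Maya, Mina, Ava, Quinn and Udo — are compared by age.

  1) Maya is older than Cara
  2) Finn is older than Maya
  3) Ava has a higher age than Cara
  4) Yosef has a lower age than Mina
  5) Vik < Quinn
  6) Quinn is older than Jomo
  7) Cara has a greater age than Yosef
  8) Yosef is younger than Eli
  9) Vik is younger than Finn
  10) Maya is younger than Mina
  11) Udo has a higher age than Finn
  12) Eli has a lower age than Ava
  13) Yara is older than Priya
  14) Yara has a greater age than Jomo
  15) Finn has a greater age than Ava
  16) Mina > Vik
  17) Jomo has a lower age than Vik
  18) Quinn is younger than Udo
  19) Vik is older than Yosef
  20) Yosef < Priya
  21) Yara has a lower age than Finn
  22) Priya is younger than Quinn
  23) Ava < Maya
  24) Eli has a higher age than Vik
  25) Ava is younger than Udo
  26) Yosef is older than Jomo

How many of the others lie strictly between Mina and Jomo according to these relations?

Chaining upward from Jomo reaches: Yosef, Priya, Yara, Vik, Cara, Eli, Ava, Maya, Quinn, Finn, Udo.
Chaining downward from Mina reaches: Yosef, Vik, Cara, Eli, Ava, Maya.
Strictly between Jomo and Mina are those in both lists: Yosef, Vik, Cara, Eli, Ava, Maya — 6 elements.

6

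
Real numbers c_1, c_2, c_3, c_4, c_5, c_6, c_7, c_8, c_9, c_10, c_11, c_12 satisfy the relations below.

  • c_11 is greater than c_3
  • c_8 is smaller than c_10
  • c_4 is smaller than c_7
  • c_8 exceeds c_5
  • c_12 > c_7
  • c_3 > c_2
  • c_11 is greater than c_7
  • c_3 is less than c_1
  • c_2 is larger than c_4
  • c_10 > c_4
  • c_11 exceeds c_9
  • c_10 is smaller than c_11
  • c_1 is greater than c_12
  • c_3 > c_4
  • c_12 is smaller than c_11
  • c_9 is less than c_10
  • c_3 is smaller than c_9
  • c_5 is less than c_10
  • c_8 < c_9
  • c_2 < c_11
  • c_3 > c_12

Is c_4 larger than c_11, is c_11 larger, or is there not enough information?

c_11

Chaining the given relations: c_4 < c_7 < c_12 < c_3 < c_9 < c_10 < c_11.
So c_11 is larger.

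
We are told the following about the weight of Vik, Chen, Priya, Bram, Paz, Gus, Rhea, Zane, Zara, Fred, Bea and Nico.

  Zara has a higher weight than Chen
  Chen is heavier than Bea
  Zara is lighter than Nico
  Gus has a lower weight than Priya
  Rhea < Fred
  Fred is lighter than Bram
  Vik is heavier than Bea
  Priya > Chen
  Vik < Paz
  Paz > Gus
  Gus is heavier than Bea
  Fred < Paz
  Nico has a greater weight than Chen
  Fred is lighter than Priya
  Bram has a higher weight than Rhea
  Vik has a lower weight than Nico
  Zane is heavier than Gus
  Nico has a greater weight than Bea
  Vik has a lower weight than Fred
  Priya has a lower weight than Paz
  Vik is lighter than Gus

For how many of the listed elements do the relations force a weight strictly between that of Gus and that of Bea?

The relations place Bea below Gus. An element lies strictly between them when it is forced above Bea and also forced below Gus.
Above Bea: {Chen, Vik, Fred, Zara, Nico, Priya, Zane, Bram, Paz}. Below Gus: {Vik}.
Intersection: {Vik} — 1.

1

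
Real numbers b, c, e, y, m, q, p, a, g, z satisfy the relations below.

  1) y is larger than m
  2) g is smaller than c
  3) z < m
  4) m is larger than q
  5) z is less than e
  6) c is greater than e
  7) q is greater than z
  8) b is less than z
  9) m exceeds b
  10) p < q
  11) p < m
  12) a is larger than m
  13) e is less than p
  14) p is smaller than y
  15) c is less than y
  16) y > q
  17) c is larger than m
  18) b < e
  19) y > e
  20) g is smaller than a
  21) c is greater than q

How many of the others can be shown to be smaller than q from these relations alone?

4

The elements the relations force below q are b, z, e, p — no chain reaches any other.
That is 4.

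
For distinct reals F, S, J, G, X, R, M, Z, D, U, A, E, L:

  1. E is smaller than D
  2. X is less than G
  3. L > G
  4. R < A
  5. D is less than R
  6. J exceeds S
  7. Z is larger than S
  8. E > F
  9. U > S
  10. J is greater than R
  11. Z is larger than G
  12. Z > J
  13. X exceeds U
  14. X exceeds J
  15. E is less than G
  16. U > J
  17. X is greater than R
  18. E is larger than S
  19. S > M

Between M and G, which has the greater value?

M < S and S < E give M < E.
With E < D: M < S < E < D.
Then D < R extends the chain to R.
With R < J: M < S < E < D < R < J.
With J < U: M < S < E < D < R < J < U.
With U < X: M < S < E < D < R < J < U < X.
With X < G: M < S < E < D < R < J < U < X < G.
So M < G; G is the larger of the two.

G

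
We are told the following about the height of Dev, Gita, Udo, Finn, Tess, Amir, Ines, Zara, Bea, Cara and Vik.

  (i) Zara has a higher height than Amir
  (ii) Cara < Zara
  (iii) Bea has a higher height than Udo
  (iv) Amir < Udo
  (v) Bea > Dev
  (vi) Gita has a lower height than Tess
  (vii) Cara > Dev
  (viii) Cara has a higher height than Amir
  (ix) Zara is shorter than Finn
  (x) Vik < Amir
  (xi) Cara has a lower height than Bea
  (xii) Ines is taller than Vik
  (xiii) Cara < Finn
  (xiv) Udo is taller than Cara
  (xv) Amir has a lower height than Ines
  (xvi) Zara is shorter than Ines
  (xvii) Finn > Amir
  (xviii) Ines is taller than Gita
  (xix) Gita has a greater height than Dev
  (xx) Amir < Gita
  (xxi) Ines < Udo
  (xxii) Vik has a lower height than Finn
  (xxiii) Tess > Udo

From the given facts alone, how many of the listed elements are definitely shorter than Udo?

7

From Udo the given relations immediately reach Amir, Cara, Ines.
From those, Dev, Vik, Gita, Zara — 7 in total.
No other element is forced below Udo by the given relations, so the count is 7.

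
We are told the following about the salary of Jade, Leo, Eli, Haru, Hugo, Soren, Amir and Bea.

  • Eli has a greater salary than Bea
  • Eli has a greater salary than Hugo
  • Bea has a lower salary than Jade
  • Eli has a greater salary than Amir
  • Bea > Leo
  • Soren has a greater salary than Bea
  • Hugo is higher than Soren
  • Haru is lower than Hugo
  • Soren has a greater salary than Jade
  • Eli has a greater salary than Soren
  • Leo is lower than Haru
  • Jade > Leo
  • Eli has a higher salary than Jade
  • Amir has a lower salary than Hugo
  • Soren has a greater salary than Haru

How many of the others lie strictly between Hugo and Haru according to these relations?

1

The relations place Haru below Hugo. An element lies strictly between them when it is forced above Haru and also forced below Hugo.
Above Haru: {Soren, Eli}. Below Hugo: {Leo, Bea, Amir, Jade, Soren}.
Intersection: {Soren} — 1.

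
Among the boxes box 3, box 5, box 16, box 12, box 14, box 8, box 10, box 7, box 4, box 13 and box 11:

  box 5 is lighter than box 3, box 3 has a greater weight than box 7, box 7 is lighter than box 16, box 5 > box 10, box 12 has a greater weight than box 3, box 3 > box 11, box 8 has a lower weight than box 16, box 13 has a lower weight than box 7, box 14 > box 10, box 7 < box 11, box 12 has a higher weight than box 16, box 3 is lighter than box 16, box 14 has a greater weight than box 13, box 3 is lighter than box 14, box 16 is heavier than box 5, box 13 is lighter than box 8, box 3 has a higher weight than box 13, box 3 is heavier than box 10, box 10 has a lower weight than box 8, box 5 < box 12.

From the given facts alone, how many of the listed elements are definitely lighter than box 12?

Directly below box 12: box 5, box 3, box 16.
One step further: box 13, box 7, box 10, box 11, box 8 (8 so far).
No other element is forced below box 12 by the given relations, so the count is 8.

8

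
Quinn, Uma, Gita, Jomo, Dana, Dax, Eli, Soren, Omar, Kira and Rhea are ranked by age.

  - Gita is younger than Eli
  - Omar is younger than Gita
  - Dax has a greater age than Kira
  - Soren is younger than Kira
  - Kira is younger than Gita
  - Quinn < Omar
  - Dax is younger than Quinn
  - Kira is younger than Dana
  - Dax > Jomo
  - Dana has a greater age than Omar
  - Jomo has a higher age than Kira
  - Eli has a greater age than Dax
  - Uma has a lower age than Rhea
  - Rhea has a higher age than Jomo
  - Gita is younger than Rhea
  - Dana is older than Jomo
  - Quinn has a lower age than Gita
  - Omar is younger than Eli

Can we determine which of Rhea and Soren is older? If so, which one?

Soren < Kira and Kira < Jomo give Soren < Jomo.
With Jomo < Dax: Soren < Kira < Jomo < Dax.
With Dax < Quinn: Soren < Kira < Jomo < Dax < Quinn.
With Quinn < Omar: Soren < Kira < Jomo < Dax < Quinn < Omar.
Then Omar < Gita extends the chain to Gita.
Then Gita < Rhea extends the chain to Rhea.
So Rhea is older.

Rhea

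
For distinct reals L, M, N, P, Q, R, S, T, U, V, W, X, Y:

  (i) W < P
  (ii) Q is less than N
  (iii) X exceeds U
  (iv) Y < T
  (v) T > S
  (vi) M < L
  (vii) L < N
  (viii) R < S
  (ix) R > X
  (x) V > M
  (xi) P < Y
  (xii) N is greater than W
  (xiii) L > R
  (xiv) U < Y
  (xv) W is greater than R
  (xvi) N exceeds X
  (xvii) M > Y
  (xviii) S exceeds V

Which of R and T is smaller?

R

R < W and W < P give R < P.
With P < Y: R < W < P < Y.
With Y < M: R < W < P < Y < M.
With M < V: R < W < P < Y < M < V.
With V < S: R < W < P < Y < M < V < S.
With S < T: R < W < P < Y < M < V < S < T.
So R < T; R is the smaller of the two.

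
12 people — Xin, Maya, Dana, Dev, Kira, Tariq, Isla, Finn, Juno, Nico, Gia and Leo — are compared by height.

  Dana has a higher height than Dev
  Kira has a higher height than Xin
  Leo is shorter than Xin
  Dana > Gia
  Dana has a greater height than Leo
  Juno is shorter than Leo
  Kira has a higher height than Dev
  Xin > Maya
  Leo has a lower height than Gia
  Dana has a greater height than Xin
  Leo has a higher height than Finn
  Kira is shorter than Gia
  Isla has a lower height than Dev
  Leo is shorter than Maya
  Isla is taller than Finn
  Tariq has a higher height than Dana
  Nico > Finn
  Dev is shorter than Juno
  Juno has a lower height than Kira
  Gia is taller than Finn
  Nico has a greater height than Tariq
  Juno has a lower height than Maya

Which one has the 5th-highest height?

Piecing the relations together gives one ordering: Finn < Isla < Dev < Juno < Leo < Maya < Xin < Kira < Gia < Dana < Tariq < Nico.
The 5th largest is Kira.

Kira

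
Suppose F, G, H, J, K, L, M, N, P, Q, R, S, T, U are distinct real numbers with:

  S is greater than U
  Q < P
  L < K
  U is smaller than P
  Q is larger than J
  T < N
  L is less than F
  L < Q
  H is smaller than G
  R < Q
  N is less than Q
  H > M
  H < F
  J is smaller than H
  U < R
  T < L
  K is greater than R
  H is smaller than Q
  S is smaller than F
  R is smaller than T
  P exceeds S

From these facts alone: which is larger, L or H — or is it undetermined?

undetermined

Following every chain through L: above L we get K, F, Q, P; below L we get U, R, T.
H is not reached, and no chain runs the other way from H to L.
So the given relations leave the order of L and H undetermined.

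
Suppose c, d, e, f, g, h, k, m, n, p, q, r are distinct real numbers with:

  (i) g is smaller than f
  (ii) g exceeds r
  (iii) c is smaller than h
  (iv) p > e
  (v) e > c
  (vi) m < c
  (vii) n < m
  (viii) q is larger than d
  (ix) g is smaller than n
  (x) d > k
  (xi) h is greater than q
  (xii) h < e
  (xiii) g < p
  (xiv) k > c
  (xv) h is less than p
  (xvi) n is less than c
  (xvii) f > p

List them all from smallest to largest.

r < g < n < m < c < k < d < q < h < e < p < f

Nothing is placed below r, so it is least; from there r < g; g < n; n < m; m < c; c < k; k < d; d < q; q < h; h < e; e < p; p < f, each given directly.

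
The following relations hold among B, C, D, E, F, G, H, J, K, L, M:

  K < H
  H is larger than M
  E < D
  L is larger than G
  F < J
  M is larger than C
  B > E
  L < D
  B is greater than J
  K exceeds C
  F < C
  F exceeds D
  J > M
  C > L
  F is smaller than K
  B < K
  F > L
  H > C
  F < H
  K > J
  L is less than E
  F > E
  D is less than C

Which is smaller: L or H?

The relevant relations are L < E; E < D; D < F; F < C; C < M; M < J; J < B; B < K; K < H.
Chaining these gives L < E < D < F < C < M < J < B < K < H.
So L < H; L is the smaller of the two.

L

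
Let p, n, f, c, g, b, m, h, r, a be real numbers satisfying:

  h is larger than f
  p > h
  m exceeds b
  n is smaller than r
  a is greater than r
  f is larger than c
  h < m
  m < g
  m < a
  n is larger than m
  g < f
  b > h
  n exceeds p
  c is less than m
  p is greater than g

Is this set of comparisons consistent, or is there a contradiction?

inconsistent

Chaining the given relations yields f < h < b < m < g, so f < g. But one relation states g < f. These cannot both hold.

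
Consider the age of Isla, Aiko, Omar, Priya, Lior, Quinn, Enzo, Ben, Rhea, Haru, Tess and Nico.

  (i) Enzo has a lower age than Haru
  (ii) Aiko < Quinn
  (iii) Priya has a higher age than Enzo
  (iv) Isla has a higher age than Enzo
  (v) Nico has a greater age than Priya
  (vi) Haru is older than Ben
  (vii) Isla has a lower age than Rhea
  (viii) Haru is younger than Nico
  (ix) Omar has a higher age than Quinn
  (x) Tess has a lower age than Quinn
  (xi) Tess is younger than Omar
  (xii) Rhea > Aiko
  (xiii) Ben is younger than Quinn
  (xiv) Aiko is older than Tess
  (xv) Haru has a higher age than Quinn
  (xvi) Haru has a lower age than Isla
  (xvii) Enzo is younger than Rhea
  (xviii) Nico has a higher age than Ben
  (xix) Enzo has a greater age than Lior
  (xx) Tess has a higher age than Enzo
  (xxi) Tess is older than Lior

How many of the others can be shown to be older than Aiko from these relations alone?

From Aiko the given relations immediately reach Quinn, Rhea.
From those, Omar, Haru — 4 in total.
From those, Isla, Nico — 6 in total.
Nothing else is reachable above Aiko; 6 in all.

6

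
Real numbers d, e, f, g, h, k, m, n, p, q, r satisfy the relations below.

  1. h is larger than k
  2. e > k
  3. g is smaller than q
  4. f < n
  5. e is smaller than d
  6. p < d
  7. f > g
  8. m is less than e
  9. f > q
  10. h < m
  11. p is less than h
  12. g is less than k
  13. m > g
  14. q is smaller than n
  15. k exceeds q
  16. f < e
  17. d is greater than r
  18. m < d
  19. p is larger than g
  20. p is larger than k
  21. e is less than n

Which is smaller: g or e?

g < q and q < k give g < k.
With k < p: g < q < k < p.
Then p < h extends the chain to h.
With h < m: g < q < k < p < h < m.
Then m < e extends the chain to e.
So g < e; g is the smaller of the two.

g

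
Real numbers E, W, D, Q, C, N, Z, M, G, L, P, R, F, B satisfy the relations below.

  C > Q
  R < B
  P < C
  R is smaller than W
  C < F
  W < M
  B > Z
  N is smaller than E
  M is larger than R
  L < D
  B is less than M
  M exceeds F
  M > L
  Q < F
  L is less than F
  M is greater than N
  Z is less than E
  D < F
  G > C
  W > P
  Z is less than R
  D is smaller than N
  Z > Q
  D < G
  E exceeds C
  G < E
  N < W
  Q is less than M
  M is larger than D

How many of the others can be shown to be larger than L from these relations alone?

Directly above L: D, F, M.
One step further: N, G (5 so far).
One step further: W, E (7 so far).
Nothing else is reachable above L; 7 in all.

7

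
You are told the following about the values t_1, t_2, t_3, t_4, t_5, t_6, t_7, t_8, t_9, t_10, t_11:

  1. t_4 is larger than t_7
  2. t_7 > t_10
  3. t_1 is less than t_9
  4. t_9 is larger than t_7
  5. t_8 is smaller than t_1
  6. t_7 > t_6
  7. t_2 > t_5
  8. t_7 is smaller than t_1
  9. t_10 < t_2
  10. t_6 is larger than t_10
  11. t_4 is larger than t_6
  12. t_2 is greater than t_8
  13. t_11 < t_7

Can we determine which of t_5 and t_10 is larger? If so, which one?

undetermined

Following every chain through t_5: above t_5 we get t_2.
t_10 is not reached, and no chain runs the other way from t_10 to t_5.
So the given relations leave the order of t_5 and t_10 undetermined.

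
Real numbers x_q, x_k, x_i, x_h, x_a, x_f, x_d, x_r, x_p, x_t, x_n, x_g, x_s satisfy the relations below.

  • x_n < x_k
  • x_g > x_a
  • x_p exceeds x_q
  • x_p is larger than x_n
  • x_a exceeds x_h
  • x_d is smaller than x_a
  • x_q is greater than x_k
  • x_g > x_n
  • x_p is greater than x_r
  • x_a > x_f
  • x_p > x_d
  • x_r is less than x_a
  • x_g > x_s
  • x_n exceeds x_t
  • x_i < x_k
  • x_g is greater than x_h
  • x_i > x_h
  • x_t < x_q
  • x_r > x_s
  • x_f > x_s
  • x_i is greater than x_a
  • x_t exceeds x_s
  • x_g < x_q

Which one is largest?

x_p

x_s is not greatest since x_s < x_f; x_r is not greatest since x_r < x_p; x_f is not greatest since x_f < x_a; x_h is not greatest since x_h < x_g; x_d is not greatest since x_d < x_p; x_a is not greatest since x_a < x_g; x_t is not greatest since x_t < x_q; x_n is not greatest since x_n < x_g; x_i is not greatest since x_i < x_k; x_k is not greatest since x_k < x_q; x_g is not greatest since x_g < x_q; x_q is not greatest since x_q < x_p.
Only x_p has nothing above it, so x_p is the largest.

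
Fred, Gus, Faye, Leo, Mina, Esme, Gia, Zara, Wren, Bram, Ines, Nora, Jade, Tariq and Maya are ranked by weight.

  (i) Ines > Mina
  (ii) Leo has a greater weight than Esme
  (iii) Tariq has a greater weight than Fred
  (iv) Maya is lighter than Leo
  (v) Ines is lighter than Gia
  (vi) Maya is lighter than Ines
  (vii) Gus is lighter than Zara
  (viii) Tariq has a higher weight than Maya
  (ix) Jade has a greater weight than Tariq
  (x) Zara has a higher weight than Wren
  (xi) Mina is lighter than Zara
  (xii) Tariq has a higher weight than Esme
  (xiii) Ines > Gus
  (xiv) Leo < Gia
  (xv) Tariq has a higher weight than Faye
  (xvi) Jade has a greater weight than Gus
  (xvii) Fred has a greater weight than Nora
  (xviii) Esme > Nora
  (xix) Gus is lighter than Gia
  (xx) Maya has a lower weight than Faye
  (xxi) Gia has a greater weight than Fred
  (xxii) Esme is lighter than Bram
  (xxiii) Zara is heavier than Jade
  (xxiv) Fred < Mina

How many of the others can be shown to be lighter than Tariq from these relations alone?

Directly below Tariq: Fred, Maya, Esme, Faye.
One step further: Nora (5 so far).
No other element is forced below Tariq by the given relations, so the count is 5.

5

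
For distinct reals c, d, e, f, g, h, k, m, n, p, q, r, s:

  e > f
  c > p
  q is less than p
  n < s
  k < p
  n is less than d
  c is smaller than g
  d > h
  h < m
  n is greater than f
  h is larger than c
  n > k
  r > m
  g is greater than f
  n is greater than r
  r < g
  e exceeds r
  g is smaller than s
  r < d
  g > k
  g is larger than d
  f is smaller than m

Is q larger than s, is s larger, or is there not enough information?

s

q < p and p < c give q < c.
With c < h: q < p < c < h.
With h < m: q < p < c < h < m.
With m < r: q < p < c < h < m < r.
Then r < n extends the chain to n.
With n < d: q < p < c < h < m < r < n < d.
Then d < g extends the chain to g.
Then g < s extends the chain to s.
So s is larger.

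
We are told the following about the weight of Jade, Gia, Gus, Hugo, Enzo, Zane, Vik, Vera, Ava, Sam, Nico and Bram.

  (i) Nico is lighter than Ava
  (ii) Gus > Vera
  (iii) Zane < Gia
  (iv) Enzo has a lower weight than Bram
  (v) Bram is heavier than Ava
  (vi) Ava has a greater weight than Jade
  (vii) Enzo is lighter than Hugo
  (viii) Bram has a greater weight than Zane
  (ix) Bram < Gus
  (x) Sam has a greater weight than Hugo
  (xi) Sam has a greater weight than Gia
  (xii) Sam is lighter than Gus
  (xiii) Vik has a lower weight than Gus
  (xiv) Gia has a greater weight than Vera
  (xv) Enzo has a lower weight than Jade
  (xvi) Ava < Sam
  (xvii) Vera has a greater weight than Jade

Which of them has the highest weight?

Enzo is not greatest since Enzo < Bram; Nico is not greatest since Nico < Ava; Jade is not greatest since Jade < Ava; Hugo is not greatest since Hugo < Sam; Zane is not greatest since Zane < Gia; Vera is not greatest since Vera < Gus; Ava is not greatest since Ava < Bram; Bram is not greatest since Bram < Gus; Gia is not greatest since Gia < Sam; Vik is not greatest since Vik < Gus; Sam is not greatest since Sam < Gus.
Only Gus has nothing above it, so Gus is the highest weight.

Gus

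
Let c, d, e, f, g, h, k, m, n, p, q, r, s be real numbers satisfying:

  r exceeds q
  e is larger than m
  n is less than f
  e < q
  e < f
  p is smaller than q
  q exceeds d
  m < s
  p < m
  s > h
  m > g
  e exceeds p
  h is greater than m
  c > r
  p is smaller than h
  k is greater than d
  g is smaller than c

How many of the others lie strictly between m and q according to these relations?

The relations place m below q. An element lies strictly between them when it is forced above m and also forced below q.
Above m: {h, e, s, r, f, c}. Below q: {p, g, d, e}.
Intersection: {e} — 1.

1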